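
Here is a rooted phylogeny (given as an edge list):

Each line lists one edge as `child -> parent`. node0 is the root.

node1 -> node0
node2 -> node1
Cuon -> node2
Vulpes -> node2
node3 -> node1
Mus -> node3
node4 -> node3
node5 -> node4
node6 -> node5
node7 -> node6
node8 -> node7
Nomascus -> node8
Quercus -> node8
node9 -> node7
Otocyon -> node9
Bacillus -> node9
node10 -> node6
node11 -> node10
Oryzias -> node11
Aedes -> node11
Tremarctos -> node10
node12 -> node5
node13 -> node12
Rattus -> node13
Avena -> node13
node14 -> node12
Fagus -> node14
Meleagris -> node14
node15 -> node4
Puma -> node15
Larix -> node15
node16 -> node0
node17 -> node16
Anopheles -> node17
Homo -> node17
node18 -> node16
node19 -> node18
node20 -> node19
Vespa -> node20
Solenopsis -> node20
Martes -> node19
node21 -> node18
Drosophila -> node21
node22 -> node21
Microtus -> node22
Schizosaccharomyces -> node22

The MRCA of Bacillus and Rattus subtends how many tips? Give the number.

11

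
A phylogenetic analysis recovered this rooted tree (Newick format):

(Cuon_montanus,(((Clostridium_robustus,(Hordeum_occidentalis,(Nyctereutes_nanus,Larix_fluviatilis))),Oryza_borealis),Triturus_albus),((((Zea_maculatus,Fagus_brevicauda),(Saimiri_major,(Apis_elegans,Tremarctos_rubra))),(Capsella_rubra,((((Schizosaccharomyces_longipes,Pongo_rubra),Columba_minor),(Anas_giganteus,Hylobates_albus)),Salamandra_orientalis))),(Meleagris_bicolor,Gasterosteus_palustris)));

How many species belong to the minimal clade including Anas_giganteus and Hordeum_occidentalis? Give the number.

21

The MRCA of Anas_giganteus and Hordeum_occidentalis is the root, so the clade is the entire tree.
That clade contains 21 terminal taxa: Anas_giganteus, Apis_elegans, Capsella_rubra, Clostridium_robustus, Columba_minor, Cuon_montanus, Fagus_brevicauda, Gasterosteus_palustris, Hordeum_occidentalis, Hylobates_albus, Larix_fluviatilis, Meleagris_bicolor, Nyctereutes_nanus, Oryza_borealis, Pongo_rubra, Saimiri_major, Salamandra_orientalis, Schizosaccharomyces_longipes, Tremarctos_rubra, Triturus_albus, Zea_maculatus.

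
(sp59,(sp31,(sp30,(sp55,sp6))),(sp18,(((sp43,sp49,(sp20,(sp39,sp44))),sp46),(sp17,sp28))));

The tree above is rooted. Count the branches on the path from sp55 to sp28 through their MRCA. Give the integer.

8

The MRCA of sp55 and sp28 is the root of the tree.
From sp55 up to that node: 4 branches. From sp28 up to the same node: 4 branches. Total: 4 + 4 = 8.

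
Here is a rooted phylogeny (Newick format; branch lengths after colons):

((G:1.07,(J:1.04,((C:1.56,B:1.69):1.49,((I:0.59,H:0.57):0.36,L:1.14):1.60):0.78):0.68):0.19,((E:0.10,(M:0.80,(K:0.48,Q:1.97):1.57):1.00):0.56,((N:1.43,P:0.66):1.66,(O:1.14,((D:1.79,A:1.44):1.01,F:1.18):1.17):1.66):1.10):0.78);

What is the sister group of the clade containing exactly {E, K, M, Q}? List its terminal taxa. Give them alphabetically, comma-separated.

The clade containing exactly {E, K, M, Q} attaches to the tree at the node subtending ((E,(M,(K,Q))),((N,P),(O,((D,A),F)))).
The other lineage descending from that same node — the sister group — is ((N,P),(O,((D,A),F))); its 6 tips in alphabetical order are the answer.

A, D, F, N, O, P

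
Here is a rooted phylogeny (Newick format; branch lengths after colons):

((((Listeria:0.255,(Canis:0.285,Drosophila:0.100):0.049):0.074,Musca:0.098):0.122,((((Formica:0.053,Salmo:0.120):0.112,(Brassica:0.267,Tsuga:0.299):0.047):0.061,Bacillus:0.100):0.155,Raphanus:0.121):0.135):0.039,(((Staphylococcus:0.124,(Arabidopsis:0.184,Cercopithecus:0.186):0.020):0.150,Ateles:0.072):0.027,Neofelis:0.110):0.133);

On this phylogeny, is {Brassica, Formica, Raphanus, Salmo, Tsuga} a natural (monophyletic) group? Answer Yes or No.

The MRCA of the listed taxa subtends ((((Formica,Salmo),(Brassica,Tsuga)),Bacillus),Raphanus).
That clade also contains Bacillus, which is not in the proposed group, so the group is not monophyletic.

No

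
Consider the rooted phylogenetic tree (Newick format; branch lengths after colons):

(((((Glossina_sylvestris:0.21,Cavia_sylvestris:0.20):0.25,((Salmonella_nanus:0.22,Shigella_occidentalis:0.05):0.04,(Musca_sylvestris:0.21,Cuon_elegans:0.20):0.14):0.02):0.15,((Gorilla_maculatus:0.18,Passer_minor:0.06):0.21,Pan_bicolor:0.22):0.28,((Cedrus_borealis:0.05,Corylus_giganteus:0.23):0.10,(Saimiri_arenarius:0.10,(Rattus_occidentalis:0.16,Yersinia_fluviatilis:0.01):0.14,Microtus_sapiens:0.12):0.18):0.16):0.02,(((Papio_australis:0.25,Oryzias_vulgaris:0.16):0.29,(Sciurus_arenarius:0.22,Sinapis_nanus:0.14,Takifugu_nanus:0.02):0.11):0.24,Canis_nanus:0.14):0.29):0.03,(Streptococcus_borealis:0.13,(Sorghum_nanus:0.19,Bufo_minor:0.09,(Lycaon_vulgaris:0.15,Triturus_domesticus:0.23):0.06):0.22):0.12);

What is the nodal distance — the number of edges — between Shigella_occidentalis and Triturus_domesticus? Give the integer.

10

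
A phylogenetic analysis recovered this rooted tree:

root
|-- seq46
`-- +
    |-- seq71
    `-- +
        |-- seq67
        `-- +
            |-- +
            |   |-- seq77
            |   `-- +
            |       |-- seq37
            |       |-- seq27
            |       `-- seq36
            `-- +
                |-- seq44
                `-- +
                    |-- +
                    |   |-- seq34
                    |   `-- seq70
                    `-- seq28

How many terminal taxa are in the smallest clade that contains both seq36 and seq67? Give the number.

9

The MRCA of seq36 and seq67 is the node subtending (seq67,((seq77,(seq37,seq27,seq36)),(seq44,((seq34,seq70),seq28)))).
That clade contains 9 terminal taxa: seq27, seq28, seq34, seq36, seq37, seq44, seq67, seq70, seq77.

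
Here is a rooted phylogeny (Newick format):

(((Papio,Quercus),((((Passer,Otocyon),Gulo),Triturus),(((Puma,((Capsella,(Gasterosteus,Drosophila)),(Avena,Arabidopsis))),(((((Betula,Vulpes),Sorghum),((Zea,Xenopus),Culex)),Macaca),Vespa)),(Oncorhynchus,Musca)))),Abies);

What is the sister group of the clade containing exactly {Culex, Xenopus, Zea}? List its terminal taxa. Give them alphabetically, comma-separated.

The clade containing exactly {Culex, Xenopus, Zea} attaches to the tree at the node subtending (((Betula,Vulpes),Sorghum),((Zea,Xenopus),Culex)).
The other lineage descending from that same node — the sister group — is ((Betula,Vulpes),Sorghum); its 3 tips in alphabetical order are the answer.

Betula, Sorghum, Vulpes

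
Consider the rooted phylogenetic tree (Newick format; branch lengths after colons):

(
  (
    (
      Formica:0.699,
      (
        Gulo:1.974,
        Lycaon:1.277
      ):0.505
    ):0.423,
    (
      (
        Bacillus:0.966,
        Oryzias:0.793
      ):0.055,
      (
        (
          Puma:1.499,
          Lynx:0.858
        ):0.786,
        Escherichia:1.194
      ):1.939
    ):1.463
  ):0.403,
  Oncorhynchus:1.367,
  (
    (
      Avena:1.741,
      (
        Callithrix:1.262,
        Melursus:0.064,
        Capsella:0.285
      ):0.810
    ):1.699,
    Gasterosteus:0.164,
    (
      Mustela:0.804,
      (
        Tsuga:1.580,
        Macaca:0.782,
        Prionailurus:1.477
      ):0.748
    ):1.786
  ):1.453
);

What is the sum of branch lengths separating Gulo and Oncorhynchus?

The path runs Gulo → … → MRCA → … → Oncorhynchus; the MRCA is the root of the tree.
Branch lengths along that path: 1.974 + 0.505 + 0.423 + 0.403 + 1.367 = 4.672.

4.672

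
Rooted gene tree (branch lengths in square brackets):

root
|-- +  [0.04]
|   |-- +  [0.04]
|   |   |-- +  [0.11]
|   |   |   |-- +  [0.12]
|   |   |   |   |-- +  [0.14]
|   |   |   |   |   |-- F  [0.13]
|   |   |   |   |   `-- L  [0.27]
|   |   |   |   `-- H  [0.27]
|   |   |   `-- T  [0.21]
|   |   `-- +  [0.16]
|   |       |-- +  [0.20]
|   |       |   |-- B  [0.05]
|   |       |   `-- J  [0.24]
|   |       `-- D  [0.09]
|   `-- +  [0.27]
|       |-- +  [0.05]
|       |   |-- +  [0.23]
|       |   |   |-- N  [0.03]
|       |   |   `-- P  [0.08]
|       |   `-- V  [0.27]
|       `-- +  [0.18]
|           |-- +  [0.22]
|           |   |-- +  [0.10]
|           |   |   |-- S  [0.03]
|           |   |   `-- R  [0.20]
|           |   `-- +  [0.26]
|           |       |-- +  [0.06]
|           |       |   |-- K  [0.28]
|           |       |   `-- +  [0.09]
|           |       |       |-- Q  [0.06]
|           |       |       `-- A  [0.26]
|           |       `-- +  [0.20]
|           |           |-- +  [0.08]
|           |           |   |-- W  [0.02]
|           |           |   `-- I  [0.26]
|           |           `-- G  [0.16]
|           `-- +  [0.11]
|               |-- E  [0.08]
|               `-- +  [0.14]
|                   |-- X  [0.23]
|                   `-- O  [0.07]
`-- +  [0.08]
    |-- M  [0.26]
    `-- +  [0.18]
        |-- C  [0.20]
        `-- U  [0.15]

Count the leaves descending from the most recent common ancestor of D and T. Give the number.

The MRCA of D and T is the node subtending ((((F,L),H),T),((B,J),D)).
That clade contains 7 terminal taxa: B, D, F, H, J, L, T.

7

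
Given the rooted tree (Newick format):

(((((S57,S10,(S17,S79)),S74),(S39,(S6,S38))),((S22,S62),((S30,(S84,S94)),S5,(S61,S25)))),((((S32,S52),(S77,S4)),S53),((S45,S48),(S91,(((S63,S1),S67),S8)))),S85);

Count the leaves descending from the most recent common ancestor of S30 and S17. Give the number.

16

The MRCA of S30 and S17 is the node subtending ((((S57,S10,(S17,S79)),S74),(S39,(S6,S38))),((S22,S62),((S30,(S84,S94)),S5,(S61,S25)))).
That clade contains 16 terminal taxa: S10, S17, S22, S25, S30, S38, S39, S5, S57, S6, S61, S62, S74, S79, S84, S94.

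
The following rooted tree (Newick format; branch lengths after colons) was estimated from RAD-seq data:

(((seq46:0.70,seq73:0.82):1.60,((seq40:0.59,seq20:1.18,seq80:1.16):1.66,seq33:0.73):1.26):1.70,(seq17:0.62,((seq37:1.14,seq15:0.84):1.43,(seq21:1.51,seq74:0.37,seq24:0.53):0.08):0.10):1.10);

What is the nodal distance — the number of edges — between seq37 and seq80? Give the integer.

The MRCA of seq37 and seq80 is the root of the tree.
From seq37 up to that node: 4 branches. From seq80 up to the same node: 4 branches. Total: 4 + 4 = 8.

8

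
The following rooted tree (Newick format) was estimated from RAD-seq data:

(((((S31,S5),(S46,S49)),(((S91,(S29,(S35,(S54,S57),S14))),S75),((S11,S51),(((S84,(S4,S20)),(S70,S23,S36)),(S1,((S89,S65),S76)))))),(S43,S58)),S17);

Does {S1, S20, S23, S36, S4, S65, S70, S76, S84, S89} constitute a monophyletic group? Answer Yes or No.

The most recent common ancestor of these taxa subtends (((S84,(S4,S20)),(S70,S23,S36)),(S1,((S89,S65),S76))).
That clade has exactly 10 tips — every listed taxon and nothing else — so the group is monophyletic.

Yes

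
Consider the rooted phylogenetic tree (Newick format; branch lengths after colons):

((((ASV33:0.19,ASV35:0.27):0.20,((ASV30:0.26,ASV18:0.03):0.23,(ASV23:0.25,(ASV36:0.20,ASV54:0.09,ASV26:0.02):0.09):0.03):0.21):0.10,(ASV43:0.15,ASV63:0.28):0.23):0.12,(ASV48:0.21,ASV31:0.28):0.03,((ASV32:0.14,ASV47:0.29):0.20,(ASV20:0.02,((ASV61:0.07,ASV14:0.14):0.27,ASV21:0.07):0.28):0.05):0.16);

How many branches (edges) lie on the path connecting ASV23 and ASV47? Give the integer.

8

The MRCA of ASV23 and ASV47 is the root of the tree.
From ASV23 up to that node: 5 branches. From ASV47 up to the same node: 3 branches. Total: 5 + 3 = 8.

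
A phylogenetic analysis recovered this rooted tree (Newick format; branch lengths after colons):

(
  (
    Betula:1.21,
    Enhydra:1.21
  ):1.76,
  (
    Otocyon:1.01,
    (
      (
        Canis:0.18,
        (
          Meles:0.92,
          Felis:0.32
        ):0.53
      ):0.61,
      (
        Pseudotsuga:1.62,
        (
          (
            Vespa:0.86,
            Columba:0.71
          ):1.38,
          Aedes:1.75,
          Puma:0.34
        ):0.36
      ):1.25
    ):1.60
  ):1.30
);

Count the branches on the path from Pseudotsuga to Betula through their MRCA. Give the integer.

The MRCA of Pseudotsuga and Betula is the root of the tree.
From Pseudotsuga up to that node: 4 branches. From Betula up to the same node: 2 branches. Total: 4 + 2 = 6.

6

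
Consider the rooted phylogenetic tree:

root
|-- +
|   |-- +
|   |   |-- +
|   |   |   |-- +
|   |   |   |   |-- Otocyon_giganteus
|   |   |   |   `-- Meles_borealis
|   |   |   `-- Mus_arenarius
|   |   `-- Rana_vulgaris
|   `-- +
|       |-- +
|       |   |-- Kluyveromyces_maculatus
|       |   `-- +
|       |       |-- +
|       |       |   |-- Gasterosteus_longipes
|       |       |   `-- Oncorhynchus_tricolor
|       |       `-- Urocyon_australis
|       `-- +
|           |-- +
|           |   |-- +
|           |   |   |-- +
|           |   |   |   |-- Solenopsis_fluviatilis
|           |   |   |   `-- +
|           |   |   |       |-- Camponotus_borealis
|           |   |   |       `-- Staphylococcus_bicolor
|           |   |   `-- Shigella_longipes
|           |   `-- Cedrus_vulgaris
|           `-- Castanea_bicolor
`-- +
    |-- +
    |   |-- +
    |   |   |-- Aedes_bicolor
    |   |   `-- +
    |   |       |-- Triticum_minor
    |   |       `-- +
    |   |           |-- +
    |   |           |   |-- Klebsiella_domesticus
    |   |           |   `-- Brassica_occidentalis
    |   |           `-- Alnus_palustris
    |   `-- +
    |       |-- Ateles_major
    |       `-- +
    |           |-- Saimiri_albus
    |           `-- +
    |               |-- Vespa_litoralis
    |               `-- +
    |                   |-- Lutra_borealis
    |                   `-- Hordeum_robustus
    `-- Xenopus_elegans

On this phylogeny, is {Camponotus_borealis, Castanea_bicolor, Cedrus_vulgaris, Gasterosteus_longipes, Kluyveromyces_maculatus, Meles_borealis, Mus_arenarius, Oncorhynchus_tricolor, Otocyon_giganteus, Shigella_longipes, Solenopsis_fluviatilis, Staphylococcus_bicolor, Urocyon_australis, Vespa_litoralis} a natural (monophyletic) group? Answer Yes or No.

No

The MRCA of the listed taxa is the root, so the smallest clade containing them is the whole tree.
That clade also contains Aedes_bicolor, Alnus_palustris, Ateles_major, Brassica_occidentalis, Hordeum_robustus, Klebsiella_domesticus, Lutra_borealis, Rana_vulgaris, Saimiri_albus, Triticum_minor, Xenopus_elegans, which are not in the proposed group, so the group is not monophyletic.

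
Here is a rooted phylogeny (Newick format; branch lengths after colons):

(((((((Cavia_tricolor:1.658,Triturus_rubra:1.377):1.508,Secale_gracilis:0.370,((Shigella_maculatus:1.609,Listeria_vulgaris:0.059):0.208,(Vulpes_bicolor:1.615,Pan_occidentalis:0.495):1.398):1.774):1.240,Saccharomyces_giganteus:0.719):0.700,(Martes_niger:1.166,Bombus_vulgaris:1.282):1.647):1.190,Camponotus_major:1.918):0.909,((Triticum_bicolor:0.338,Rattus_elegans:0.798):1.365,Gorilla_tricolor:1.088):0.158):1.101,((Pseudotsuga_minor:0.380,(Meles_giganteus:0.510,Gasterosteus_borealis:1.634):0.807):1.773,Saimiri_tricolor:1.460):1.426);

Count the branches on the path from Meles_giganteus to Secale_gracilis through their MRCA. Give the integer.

The MRCA of Meles_giganteus and Secale_gracilis is the root of the tree.
From Meles_giganteus up to that node: 4 branches. From Secale_gracilis up to the same node: 6 branches. Total: 4 + 6 = 10.

10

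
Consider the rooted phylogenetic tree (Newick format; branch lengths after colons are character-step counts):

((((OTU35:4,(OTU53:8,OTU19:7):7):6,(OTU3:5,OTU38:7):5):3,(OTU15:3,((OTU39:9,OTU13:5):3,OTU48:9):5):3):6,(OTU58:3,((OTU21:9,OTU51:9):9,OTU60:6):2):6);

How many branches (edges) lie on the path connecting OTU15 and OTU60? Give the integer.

6

The MRCA of OTU15 and OTU60 is the root of the tree.
From OTU15 up to that node: 3 branches. From OTU60 up to the same node: 3 branches. Total: 3 + 3 = 6.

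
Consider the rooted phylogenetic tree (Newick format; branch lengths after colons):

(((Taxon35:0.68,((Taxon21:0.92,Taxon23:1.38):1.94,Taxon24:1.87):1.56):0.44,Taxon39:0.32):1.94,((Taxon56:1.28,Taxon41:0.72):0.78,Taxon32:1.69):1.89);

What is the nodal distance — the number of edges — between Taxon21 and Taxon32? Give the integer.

7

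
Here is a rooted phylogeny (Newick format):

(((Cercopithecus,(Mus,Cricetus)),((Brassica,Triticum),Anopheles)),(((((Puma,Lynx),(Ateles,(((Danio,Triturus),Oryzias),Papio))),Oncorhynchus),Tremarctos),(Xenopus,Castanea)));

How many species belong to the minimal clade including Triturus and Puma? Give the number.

The MRCA of Triturus and Puma is the node subtending ((Puma,Lynx),(Ateles,(((Danio,Triturus),Oryzias),Papio))).
That clade contains 7 terminal taxa: Ateles, Danio, Lynx, Oryzias, Papio, Puma, Triturus.

7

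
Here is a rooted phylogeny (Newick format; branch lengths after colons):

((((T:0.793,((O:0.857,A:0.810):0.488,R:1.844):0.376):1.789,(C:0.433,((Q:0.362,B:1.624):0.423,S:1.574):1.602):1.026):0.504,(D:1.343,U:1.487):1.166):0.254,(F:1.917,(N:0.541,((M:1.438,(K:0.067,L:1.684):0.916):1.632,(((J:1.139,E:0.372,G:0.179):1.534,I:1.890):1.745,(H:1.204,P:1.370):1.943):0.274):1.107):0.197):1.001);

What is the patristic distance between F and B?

The path runs F → … → MRCA → … → B; the MRCA is the root of the tree.
Branch lengths along that path: 1.917 + 1.001 + 0.254 + 0.504 + 1.026 + 1.602 + 0.423 + 1.624 = 8.351.

8.351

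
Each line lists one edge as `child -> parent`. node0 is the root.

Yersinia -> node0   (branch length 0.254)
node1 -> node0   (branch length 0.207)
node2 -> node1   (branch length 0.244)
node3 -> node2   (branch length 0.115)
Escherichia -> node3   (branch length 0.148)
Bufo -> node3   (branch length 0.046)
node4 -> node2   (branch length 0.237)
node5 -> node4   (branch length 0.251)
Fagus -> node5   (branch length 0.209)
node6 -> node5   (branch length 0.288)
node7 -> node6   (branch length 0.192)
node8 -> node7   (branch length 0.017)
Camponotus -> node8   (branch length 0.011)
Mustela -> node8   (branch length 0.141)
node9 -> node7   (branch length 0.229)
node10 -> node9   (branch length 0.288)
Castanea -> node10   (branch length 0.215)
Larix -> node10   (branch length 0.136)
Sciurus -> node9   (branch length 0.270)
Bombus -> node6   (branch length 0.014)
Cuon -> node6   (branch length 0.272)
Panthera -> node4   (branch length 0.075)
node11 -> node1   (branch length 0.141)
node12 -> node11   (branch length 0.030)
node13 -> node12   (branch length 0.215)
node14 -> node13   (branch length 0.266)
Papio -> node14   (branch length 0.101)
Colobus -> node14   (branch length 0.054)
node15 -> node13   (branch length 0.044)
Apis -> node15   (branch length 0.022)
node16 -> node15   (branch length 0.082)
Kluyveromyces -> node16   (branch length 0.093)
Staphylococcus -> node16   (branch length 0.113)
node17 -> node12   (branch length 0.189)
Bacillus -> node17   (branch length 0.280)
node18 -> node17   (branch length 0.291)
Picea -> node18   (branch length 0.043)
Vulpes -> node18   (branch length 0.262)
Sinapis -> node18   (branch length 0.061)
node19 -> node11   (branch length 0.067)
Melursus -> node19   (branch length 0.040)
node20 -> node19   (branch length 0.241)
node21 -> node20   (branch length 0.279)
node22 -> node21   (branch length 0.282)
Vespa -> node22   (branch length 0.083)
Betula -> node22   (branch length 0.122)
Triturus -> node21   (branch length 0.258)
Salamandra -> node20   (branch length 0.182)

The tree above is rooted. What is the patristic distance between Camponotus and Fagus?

The path runs Camponotus → … → MRCA → … → Fagus; the MRCA is the node subtending (Fagus,(((Camponotus,Mustela),((Castanea,Larix),Sciurus)),Bombus,Cuon)).
Branch lengths along that path: 0.011 + 0.017 + 0.192 + 0.288 + 0.209 = 0.717.

0.717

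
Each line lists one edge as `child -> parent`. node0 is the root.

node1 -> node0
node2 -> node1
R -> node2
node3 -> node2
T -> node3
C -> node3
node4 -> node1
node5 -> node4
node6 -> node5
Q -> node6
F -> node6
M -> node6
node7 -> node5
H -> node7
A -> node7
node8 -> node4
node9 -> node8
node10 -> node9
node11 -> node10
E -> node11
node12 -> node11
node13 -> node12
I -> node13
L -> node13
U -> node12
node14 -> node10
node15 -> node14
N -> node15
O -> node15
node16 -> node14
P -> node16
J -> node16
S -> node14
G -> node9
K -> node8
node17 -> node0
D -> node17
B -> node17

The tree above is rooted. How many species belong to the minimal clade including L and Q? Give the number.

The MRCA of L and Q is the node subtending (((Q,F,M),(H,A)),((((E,((I,L),U)),((N,O),(P,J),S)),G),K)).
That clade contains 16 terminal taxa: A, E, F, G, H, I, J, K, L, M, N, O, P, Q, S, U.

16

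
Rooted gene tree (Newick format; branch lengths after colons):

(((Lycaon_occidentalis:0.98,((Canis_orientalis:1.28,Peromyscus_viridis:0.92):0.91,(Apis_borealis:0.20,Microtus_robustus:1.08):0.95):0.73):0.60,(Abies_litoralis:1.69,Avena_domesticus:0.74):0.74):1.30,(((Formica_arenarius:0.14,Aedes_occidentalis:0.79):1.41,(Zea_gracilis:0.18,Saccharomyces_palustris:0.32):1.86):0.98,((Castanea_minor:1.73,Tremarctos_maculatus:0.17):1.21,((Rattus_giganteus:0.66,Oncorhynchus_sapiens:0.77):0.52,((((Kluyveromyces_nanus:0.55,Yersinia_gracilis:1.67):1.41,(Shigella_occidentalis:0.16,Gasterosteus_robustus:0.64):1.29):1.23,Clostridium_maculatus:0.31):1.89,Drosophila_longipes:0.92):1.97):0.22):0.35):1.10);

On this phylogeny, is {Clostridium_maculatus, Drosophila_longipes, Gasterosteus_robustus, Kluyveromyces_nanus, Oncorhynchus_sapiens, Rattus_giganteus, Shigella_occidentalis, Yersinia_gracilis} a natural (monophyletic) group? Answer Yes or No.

Yes

The most recent common ancestor of these taxa subtends ((Rattus_giganteus,Oncorhynchus_sapiens),((((Kluyveromyces_nanus,Yersinia_gracilis),(Shigella_occidentalis,Gasterosteus_robustus)),Clostridium_maculatus),Drosophila_longipes)).
That clade has exactly 8 tips — every listed taxon and nothing else — so the group is monophyletic.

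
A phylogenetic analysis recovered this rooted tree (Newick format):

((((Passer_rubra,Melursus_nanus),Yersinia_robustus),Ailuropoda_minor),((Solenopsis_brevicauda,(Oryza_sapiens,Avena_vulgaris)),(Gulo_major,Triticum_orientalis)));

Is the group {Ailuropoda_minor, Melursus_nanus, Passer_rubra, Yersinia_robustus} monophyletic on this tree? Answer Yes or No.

The most recent common ancestor of these taxa subtends (((Passer_rubra,Melursus_nanus),Yersinia_robustus),Ailuropoda_minor).
That clade has exactly 4 tips — every listed taxon and nothing else — so the group is monophyletic.

Yes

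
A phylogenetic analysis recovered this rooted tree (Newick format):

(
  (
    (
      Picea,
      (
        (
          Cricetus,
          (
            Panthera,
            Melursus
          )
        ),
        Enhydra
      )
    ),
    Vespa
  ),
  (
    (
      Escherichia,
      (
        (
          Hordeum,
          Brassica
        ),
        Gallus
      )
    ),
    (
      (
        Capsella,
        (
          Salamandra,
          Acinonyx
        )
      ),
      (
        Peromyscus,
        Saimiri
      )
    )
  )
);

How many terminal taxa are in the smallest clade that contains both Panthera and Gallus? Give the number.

The MRCA of Panthera and Gallus is the root, so the clade is the entire tree.
That clade contains 15 terminal taxa: Acinonyx, Brassica, Capsella, Cricetus, Enhydra, Escherichia, Gallus, Hordeum, Melursus, Panthera, Peromyscus, Picea, Saimiri, Salamandra, Vespa.

15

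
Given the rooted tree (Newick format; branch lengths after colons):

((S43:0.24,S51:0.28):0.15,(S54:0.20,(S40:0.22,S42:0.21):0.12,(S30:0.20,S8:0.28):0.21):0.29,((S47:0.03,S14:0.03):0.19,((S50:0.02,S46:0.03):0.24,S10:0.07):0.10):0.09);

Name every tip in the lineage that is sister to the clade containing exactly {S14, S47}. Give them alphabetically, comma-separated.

S10, S46, S50

The clade containing exactly {S14, S47} attaches to the tree at the node subtending ((S47,S14),((S50,S46),S10)).
The other lineage descending from that same node — the sister group — is ((S50,S46),S10); its 3 tips in alphabetical order are the answer.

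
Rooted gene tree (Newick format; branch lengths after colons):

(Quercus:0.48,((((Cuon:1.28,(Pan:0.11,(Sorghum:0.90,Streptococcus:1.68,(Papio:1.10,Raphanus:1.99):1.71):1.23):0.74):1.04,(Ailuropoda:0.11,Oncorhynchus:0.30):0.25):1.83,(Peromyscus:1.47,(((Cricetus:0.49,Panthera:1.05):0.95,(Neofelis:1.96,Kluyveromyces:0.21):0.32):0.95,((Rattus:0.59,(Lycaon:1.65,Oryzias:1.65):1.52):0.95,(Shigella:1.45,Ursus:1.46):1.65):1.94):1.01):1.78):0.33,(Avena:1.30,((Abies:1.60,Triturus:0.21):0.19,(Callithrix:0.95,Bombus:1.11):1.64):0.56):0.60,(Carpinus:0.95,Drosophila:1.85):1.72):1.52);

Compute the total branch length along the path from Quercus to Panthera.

8.07

The path runs Quercus → … → MRCA → … → Panthera; the MRCA is the root of the tree.
Branch lengths along that path: 0.48 + 1.52 + 0.33 + 1.78 + 1.01 + 0.95 + 0.95 + 1.05 = 8.07.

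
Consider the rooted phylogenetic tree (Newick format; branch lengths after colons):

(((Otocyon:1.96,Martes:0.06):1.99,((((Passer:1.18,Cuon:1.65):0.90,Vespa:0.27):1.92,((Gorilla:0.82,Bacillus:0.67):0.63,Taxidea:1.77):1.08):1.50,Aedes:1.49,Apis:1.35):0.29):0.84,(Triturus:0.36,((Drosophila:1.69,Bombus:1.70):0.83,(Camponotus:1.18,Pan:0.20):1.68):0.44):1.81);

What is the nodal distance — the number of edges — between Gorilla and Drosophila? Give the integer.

The MRCA of Gorilla and Drosophila is the root of the tree.
From Gorilla up to that node: 6 branches. From Drosophila up to the same node: 4 branches. Total: 6 + 4 = 10.

10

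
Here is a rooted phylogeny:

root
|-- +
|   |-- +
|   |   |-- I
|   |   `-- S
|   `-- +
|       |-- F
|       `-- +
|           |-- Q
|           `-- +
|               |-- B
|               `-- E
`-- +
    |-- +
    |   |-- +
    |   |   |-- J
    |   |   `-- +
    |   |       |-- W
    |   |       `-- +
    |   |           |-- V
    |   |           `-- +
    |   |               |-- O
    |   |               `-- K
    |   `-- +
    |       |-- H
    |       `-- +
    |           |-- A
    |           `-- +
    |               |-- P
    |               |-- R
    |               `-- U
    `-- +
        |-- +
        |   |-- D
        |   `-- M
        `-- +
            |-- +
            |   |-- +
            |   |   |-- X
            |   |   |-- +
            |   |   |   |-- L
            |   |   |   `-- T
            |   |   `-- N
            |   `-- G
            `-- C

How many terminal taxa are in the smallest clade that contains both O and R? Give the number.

The MRCA of O and R is the node subtending ((J,(W,(V,(O,K)))),(H,(A,(P,R,U)))).
That clade contains 10 terminal taxa: A, H, J, K, O, P, R, U, V, W.

10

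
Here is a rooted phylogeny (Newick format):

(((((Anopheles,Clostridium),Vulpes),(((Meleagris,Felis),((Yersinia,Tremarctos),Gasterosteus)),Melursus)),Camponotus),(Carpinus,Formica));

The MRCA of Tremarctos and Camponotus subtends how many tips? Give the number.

The MRCA of Tremarctos and Camponotus is the node subtending ((((Anopheles,Clostridium),Vulpes),(((Meleagris,Felis),((Yersinia,Tremarctos),Gasterosteus)),Melursus)),Camponotus).
That clade contains 10 terminal taxa: Anopheles, Camponotus, Clostridium, Felis, Gasterosteus, Meleagris, Melursus, Tremarctos, Vulpes, Yersinia.

10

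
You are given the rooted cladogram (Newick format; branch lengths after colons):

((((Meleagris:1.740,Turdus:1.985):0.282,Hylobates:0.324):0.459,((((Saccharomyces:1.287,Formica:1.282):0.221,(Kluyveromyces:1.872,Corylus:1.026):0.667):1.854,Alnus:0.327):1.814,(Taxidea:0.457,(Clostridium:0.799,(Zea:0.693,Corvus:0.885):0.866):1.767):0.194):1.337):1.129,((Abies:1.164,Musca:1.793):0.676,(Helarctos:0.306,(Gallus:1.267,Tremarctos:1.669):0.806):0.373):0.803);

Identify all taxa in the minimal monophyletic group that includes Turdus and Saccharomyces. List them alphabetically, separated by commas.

Tracing Turdus: it sits inside (Meleagris,Turdus).
Tracing Saccharomyces: it sits inside (Saccharomyces,Formica).
The smallest clade enclosing both is (((Meleagris,Turdus),Hylobates),((((Saccharomyces,Formica),(Kluyveromyces,Corylus)),Alnus),(Taxidea,(Clostridium,(Zea,Corvus))))); the answer is its 12 terminal taxa in alphabetical order.

Alnus, Clostridium, Corvus, Corylus, Formica, Hylobates, Kluyveromyces, Meleagris, Saccharomyces, Taxidea, Turdus, Zea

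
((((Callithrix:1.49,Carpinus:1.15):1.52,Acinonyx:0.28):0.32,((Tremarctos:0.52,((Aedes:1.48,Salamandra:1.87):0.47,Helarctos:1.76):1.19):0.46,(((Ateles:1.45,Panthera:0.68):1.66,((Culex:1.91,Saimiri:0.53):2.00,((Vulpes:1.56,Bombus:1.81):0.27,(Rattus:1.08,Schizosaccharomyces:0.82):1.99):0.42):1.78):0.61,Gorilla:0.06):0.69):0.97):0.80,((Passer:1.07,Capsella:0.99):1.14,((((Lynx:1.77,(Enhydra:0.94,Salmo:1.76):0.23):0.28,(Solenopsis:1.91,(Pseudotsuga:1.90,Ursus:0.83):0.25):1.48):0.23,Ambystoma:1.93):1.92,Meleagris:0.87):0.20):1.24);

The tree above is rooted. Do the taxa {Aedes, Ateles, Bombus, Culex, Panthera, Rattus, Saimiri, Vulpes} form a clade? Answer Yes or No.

The MRCA of the listed taxa subtends ((Tremarctos,((Aedes,Salamandra),Helarctos)),(((Ateles,Panthera),((Culex,Saimiri),((Vulpes,Bombus),(Rattus,Schizosaccharomyces)))),Gorilla)).
That clade also contains Gorilla, Helarctos, Salamandra, Schizosaccharomyces, Tremarctos, which are not in the proposed group, so the group is not monophyletic.

No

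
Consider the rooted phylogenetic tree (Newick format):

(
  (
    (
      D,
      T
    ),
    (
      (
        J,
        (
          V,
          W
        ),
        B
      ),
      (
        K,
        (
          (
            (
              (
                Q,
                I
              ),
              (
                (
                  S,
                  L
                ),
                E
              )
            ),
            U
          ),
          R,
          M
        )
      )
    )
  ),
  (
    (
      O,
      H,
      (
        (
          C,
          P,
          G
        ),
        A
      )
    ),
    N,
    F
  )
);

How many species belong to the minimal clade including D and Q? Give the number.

The MRCA of D and Q is the node subtending ((D,T),((J,(V,W),B),(K,((((Q,I),((S,L),E)),U),R,M)))).
That clade contains 15 terminal taxa: B, D, E, I, J, K, L, M, Q, R, S, T, U, V, W.

15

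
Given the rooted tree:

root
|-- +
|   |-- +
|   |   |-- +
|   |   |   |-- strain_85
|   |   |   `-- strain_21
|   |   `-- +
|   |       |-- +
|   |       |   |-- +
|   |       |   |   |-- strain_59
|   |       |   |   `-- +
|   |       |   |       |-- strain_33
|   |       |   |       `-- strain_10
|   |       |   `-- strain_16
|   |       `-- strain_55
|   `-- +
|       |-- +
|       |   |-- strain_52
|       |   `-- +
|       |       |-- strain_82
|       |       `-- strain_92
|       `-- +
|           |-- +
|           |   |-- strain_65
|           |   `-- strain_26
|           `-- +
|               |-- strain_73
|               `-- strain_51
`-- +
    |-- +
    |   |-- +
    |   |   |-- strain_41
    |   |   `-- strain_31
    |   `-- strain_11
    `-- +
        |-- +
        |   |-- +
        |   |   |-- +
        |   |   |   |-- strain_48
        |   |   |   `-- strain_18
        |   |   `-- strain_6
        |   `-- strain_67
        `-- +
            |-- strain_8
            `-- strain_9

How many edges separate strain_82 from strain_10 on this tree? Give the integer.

10

The MRCA of strain_82 and strain_10 is the node subtending (((strain_85,strain_21),(((strain_59,(strain_33,strain_10)),strain_16),strain_55)),((strain_52,(strain_82,strain_92)),((strain_65,strain_26),(strain_73,strain_51)))).
From strain_82 up to that node: 4 branches. From strain_10 up to the same node: 6 branches. Total: 4 + 6 = 10.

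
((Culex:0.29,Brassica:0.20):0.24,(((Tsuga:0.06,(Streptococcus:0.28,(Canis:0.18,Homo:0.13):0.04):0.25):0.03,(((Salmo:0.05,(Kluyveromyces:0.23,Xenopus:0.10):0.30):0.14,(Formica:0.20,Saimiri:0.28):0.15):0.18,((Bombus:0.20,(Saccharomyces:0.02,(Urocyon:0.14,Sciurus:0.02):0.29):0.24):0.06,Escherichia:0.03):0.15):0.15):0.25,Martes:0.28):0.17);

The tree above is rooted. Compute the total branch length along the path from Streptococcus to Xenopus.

1.43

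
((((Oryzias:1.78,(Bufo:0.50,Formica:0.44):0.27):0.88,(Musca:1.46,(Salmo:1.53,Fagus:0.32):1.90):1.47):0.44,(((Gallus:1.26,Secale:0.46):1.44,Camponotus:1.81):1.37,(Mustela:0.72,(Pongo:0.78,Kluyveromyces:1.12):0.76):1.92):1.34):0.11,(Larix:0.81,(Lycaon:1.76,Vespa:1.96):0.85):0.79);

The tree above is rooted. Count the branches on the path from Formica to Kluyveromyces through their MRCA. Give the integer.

The MRCA of Formica and Kluyveromyces is the node subtending (((Oryzias,(Bufo,Formica)),(Musca,(Salmo,Fagus))),(((Gallus,Secale),Camponotus),(Mustela,(Pongo,Kluyveromyces)))).
From Formica up to that node: 4 branches. From Kluyveromyces up to the same node: 4 branches. Total: 4 + 4 = 8.

8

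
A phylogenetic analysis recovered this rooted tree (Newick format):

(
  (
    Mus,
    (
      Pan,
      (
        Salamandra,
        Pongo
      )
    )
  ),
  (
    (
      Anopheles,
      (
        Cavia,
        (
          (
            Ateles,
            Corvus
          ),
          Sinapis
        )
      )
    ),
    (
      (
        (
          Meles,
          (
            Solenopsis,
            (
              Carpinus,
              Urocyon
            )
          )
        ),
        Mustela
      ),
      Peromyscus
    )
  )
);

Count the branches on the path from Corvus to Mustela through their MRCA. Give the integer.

The MRCA of Corvus and Mustela is the node subtending ((Anopheles,(Cavia,((Ateles,Corvus),Sinapis))),(((Meles,(Solenopsis,(Carpinus,Urocyon))),Mustela),Peromyscus)).
From Corvus up to that node: 5 branches. From Mustela up to the same node: 3 branches. Total: 5 + 3 = 8.

8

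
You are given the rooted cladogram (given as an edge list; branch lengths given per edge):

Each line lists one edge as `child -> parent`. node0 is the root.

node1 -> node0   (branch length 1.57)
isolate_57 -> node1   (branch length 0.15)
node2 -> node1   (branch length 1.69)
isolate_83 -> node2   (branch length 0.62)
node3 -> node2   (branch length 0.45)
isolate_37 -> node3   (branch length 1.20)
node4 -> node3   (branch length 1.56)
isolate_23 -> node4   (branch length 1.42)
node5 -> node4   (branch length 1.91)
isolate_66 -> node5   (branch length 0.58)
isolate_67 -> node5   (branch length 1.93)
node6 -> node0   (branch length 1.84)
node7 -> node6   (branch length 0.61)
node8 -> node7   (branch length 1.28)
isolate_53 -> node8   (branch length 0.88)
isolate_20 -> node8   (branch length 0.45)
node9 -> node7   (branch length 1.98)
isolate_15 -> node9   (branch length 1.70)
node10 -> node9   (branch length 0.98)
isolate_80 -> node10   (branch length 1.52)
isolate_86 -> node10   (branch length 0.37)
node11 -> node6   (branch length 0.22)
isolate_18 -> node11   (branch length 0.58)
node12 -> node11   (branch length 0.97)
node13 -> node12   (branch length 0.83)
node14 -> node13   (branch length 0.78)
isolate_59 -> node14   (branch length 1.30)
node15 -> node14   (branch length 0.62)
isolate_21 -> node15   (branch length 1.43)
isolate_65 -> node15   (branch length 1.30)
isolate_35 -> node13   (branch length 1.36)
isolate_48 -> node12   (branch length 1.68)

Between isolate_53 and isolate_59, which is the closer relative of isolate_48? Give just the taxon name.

isolate_59

The MRCA of isolate_48 and isolate_59 subtends (((isolate_59,(isolate_21,isolate_65)),isolate_35),isolate_48) (5 taxa).
The MRCA of isolate_48 and isolate_53 subtends (((isolate_53,isolate_20),(isolate_15,(isolate_80,isolate_86))),(isolate_18,(((isolate_59,(isolate_21,isolate_65)),isolate_35),isolate_48))) (11 taxa).
The first is nested inside the second, so isolate_48 shares a more recent common ancestor with isolate_59.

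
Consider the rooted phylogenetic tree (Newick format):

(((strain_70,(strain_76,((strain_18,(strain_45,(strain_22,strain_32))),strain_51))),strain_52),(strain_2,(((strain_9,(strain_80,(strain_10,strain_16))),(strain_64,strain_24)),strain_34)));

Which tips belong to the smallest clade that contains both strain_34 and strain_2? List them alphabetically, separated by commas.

Tracing strain_34: it sits inside (((strain_9,(strain_80,(strain_10,strain_16))),(strain_64,strain_24)),strain_34).
Tracing strain_2: it sits inside (strain_2,(((strain_9,(strain_80,(strain_10,strain_16))),(strain_64,strain_24)),strain_34)).
The smallest clade enclosing both is (strain_2,(((strain_9,(strain_80,(strain_10,strain_16))),(strain_64,strain_24)),strain_34)); the answer is its 8 terminal taxa in alphabetical order.

strain_10, strain_16, strain_2, strain_24, strain_34, strain_64, strain_80, strain_9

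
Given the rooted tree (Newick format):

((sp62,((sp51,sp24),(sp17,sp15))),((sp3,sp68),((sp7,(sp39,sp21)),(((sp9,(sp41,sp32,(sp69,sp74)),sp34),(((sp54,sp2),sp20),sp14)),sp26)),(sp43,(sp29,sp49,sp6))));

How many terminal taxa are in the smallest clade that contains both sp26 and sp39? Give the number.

14

The MRCA of sp26 and sp39 is the node subtending ((sp7,(sp39,sp21)),(((sp9,(sp41,sp32,(sp69,sp74)),sp34),(((sp54,sp2),sp20),sp14)),sp26)).
That clade contains 14 terminal taxa: sp14, sp2, sp20, sp21, sp26, sp32, sp34, sp39, sp41, sp54, sp69, sp7, sp74, sp9.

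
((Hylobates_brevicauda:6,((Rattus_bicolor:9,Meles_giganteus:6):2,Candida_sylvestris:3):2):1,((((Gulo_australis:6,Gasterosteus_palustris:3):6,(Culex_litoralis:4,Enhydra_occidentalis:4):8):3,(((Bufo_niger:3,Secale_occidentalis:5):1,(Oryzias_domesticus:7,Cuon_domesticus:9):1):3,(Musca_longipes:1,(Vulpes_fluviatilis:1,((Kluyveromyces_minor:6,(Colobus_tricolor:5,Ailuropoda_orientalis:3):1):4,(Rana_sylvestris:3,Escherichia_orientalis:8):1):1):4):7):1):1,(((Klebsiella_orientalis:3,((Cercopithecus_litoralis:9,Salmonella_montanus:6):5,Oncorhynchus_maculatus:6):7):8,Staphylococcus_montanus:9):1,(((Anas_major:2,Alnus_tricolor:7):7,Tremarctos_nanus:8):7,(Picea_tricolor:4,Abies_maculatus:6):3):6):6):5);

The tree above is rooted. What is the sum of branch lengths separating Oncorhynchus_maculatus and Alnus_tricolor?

The path runs Oncorhynchus_maculatus → … → MRCA → … → Alnus_tricolor; the MRCA is the node subtending (((Klebsiella_orientalis,((Cercopithecus_litoralis,Salmonella_montanus),Oncorhynchus_maculatus)),Staphylococcus_montanus),(((Anas_major,Alnus_tricolor),Tremarctos_nanus),(Picea_tricolor,Abies_maculatus))).
Branch lengths along that path: 6 + 7 + 8 + 1 + 6 + 7 + 7 + 7 = 49.

49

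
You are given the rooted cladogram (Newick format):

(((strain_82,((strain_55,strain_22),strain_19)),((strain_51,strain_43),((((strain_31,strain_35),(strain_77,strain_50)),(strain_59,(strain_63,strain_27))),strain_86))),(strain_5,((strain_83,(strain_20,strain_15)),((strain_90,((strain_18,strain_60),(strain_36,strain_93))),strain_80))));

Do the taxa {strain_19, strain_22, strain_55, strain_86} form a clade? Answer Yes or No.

The MRCA of the listed taxa subtends ((strain_82,((strain_55,strain_22),strain_19)),((strain_51,strain_43),((((strain_31,strain_35),(strain_77,strain_50)),(strain_59,(strain_63,strain_27))),strain_86))).
That clade also contains strain_27, strain_31, strain_35, strain_43, strain_50, strain_51, strain_59, strain_63, strain_77, strain_82, which are not in the proposed group, so the group is not monophyletic.

No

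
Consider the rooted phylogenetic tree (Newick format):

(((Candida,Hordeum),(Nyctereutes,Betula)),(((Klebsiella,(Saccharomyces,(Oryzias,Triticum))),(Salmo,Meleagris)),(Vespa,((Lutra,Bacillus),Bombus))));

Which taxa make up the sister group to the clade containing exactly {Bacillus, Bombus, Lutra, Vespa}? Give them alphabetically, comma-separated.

The clade containing exactly {Bacillus, Bombus, Lutra, Vespa} attaches to the tree at the node subtending (((Klebsiella,(Saccharomyces,(Oryzias,Triticum))),(Salmo,Meleagris)),(Vespa,((Lutra,Bacillus),Bombus))).
The other lineage descending from that same node — the sister group — is ((Klebsiella,(Saccharomyces,(Oryzias,Triticum))),(Salmo,Meleagris)); its 6 tips in alphabetical order are the answer.

Klebsiella, Meleagris, Oryzias, Saccharomyces, Salmo, Triticum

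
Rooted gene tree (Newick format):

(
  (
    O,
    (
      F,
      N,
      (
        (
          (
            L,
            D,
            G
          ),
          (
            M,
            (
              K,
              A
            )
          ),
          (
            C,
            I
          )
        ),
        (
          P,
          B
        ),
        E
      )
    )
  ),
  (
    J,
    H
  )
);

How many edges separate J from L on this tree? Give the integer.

The MRCA of J and L is the root of the tree.
From J up to that node: 2 branches. From L up to the same node: 6 branches. Total: 2 + 6 = 8.

8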